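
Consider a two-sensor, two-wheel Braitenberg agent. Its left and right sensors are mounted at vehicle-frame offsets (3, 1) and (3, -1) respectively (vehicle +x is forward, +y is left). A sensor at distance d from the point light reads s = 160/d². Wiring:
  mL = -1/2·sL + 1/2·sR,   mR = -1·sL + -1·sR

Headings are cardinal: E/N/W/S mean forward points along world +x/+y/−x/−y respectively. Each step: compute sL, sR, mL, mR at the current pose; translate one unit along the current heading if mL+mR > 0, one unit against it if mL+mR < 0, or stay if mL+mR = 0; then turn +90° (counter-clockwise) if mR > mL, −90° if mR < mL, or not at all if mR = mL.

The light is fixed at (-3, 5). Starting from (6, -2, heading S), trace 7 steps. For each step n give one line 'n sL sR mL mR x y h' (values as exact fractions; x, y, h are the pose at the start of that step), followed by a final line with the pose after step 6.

0 4/5 40/41 18/205 -364/205 6 -2 S
1 32/17 160/61 384/1037 -4672/1037 6 -1 W
2 16/9 16/13 -32/117 -352/117 7 -1 N
3 32/41 160/233 -448/9553 -14016/9553 7 -2 E
4 4/5 40/41 18/205 -364/205 6 -2 S
5 32/17 160/61 384/1037 -4672/1037 6 -1 W
6 16/9 16/13 -32/117 -352/117 7 -1 N
final 7 -2 E

n=0: pose=(6,-2,S); sL=4/5, sR=40/41; mL=18/205, mR=-364/205; mL+mR=-346/205 → advance -1; mR−mL=-382/205 → turn -1·90°
n=1: pose=(6,-1,W); sL=32/17, sR=160/61; mL=384/1037, mR=-4672/1037; mL+mR=-4288/1037 → advance -1; mR−mL=-5056/1037 → turn -1·90°
n=2: pose=(7,-1,N); sL=16/9, sR=16/13; mL=-32/117, mR=-352/117; mL+mR=-128/39 → advance -1; mR−mL=-320/117 → turn -1·90°
n=3: pose=(7,-2,E); sL=32/41, sR=160/233; mL=-448/9553, mR=-14016/9553; mL+mR=-14464/9553 → advance -1; mR−mL=-13568/9553 → turn -1·90°
n=4: pose=(6,-2,S); sL=4/5, sR=40/41; mL=18/205, mR=-364/205; mL+mR=-346/205 → advance -1; mR−mL=-382/205 → turn -1·90°
n=5: pose=(6,-1,W); sL=32/17, sR=160/61; mL=384/1037, mR=-4672/1037; mL+mR=-4288/1037 → advance -1; mR−mL=-5056/1037 → turn -1·90°
n=6: pose=(7,-1,N); sL=16/9, sR=16/13; mL=-32/117, mR=-352/117; mL+mR=-128/39 → advance -1; mR−mL=-320/117 → turn -1·90°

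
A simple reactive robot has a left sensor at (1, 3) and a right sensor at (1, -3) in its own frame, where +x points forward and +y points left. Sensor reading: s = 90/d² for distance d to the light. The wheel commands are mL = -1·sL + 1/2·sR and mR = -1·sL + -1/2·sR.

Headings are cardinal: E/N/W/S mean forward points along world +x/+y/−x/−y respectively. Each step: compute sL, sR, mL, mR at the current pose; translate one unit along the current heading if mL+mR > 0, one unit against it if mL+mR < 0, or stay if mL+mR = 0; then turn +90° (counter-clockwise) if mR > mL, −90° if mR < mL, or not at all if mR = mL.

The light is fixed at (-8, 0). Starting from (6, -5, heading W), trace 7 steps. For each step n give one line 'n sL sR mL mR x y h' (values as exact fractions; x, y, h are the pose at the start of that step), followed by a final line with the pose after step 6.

0 90/233 90/173 -5085/40309 -26055/40309 6 -5 W
1 9/16 9/34 -117/272 -189/272 7 -5 N
2 18/53 90/337 -3681/17861 -8451/17861 7 -6 E
3 45/169 9/17 -9/5746 -3051/5746 6 -6 S
4 90/233 90/173 -5085/40309 -26055/40309 6 -5 W
5 9/16 9/34 -117/272 -189/272 7 -5 N
6 18/53 90/337 -3681/17861 -8451/17861 7 -6 E
final 6 -6 S

n=0: pose=(6,-5,W); sL=90/233, sR=90/173; mL=-5085/40309, mR=-26055/40309; mL+mR=-180/233 → advance -1; mR−mL=-90/173 → turn -1·90°
n=1: pose=(7,-5,N); sL=9/16, sR=9/34; mL=-117/272, mR=-189/272; mL+mR=-9/8 → advance -1; mR−mL=-9/34 → turn -1·90°
n=2: pose=(7,-6,E); sL=18/53, sR=90/337; mL=-3681/17861, mR=-8451/17861; mL+mR=-36/53 → advance -1; mR−mL=-90/337 → turn -1·90°
n=3: pose=(6,-6,S); sL=45/169, sR=9/17; mL=-9/5746, mR=-3051/5746; mL+mR=-90/169 → advance -1; mR−mL=-9/17 → turn -1·90°
n=4: pose=(6,-5,W); sL=90/233, sR=90/173; mL=-5085/40309, mR=-26055/40309; mL+mR=-180/233 → advance -1; mR−mL=-90/173 → turn -1·90°
n=5: pose=(7,-5,N); sL=9/16, sR=9/34; mL=-117/272, mR=-189/272; mL+mR=-9/8 → advance -1; mR−mL=-9/34 → turn -1·90°
n=6: pose=(7,-6,E); sL=18/53, sR=90/337; mL=-3681/17861, mR=-8451/17861; mL+mR=-36/53 → advance -1; mR−mL=-90/337 → turn -1·90°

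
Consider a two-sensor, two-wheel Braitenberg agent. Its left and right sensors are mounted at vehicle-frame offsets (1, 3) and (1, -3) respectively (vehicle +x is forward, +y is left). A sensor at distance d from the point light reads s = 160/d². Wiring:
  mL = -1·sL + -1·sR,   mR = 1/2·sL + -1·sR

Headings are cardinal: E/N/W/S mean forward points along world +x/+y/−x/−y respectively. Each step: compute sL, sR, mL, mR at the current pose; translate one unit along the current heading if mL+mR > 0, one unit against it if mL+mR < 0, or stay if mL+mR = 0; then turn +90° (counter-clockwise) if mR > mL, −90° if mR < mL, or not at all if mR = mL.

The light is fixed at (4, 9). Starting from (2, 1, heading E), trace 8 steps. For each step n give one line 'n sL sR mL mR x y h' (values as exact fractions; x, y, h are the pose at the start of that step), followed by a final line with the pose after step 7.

n=0: pose=(2,1,E); sL=80/13, sR=80/61; mL=-5920/793, mR=1400/793; mL+mR=-4520/793 → advance -1; mR−mL=120/13 → turn +1·90°
n=1: pose=(1,1,N); sL=32/17, sR=160/49; mL=-4288/833, mR=-1936/833; mL+mR=-6224/833 → advance -1; mR−mL=48/17 → turn +1·90°
n=2: pose=(1,0,W); sL=1, sR=40/13; mL=-53/13, mR=-67/26; mL+mR=-173/26 → advance -1; mR−mL=3/2 → turn +1·90°
n=3: pose=(2,0,S); sL=160/101, sR=32/25; mL=-7232/2525, mR=-1232/2525; mL+mR=-8464/2525 → advance -1; mR−mL=240/101 → turn +1·90°
n=4: pose=(2,1,E); sL=80/13, sR=80/61; mL=-5920/793, mR=1400/793; mL+mR=-4520/793 → advance -1; mR−mL=120/13 → turn +1·90°
n=5: pose=(1,1,N); sL=32/17, sR=160/49; mL=-4288/833, mR=-1936/833; mL+mR=-6224/833 → advance -1; mR−mL=48/17 → turn +1·90°
n=6: pose=(1,0,W); sL=1, sR=40/13; mL=-53/13, mR=-67/26; mL+mR=-173/26 → advance -1; mR−mL=3/2 → turn +1·90°
n=7: pose=(2,0,S); sL=160/101, sR=32/25; mL=-7232/2525, mR=-1232/2525; mL+mR=-8464/2525 → advance -1; mR−mL=240/101 → turn +1·90°

0 80/13 80/61 -5920/793 1400/793 2 1 E
1 32/17 160/49 -4288/833 -1936/833 1 1 N
2 1 40/13 -53/13 -67/26 1 0 W
3 160/101 32/25 -7232/2525 -1232/2525 2 0 S
4 80/13 80/61 -5920/793 1400/793 2 1 E
5 32/17 160/49 -4288/833 -1936/833 1 1 N
6 1 40/13 -53/13 -67/26 1 0 W
7 160/101 32/25 -7232/2525 -1232/2525 2 0 S
final 2 1 E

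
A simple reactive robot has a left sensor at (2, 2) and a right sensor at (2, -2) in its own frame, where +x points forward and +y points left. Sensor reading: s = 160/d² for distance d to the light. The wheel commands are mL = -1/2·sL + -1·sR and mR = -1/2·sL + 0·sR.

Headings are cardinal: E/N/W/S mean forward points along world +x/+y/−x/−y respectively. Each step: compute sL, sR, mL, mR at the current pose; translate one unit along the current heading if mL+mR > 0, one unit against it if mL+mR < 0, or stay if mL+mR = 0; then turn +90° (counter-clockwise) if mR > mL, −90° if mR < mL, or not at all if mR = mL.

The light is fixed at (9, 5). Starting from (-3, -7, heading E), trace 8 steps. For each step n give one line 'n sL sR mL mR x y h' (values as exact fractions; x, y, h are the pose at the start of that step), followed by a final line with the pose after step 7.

n=0: pose=(-3,-7,E); sL=4/5, sR=20/37; mL=-174/185, mR=-2/5; mL+mR=-248/185 → advance -1; mR−mL=20/37 → turn +1·90°
n=1: pose=(-4,-7,N); sL=32/65, sR=160/221; mL=-1072/1105, mR=-16/65; mL+mR=-1344/1105 → advance -1; mR−mL=160/221 → turn +1·90°
n=2: pose=(-4,-8,W); sL=16/45, sR=80/173; mL=-4984/7785, mR=-8/45; mL+mR=-6368/7785 → advance -1; mR−mL=80/173 → turn +1·90°
n=3: pose=(-3,-8,S); sL=32/65, sR=160/421; mL=-17136/27365, mR=-16/65; mL+mR=-23872/27365 → advance -1; mR−mL=160/421 → turn +1·90°
n=4: pose=(-3,-7,E); sL=4/5, sR=20/37; mL=-174/185, mR=-2/5; mL+mR=-248/185 → advance -1; mR−mL=20/37 → turn +1·90°
n=5: pose=(-4,-7,N); sL=32/65, sR=160/221; mL=-1072/1105, mR=-16/65; mL+mR=-1344/1105 → advance -1; mR−mL=160/221 → turn +1·90°
n=6: pose=(-4,-8,W); sL=16/45, sR=80/173; mL=-4984/7785, mR=-8/45; mL+mR=-6368/7785 → advance -1; mR−mL=80/173 → turn +1·90°
n=7: pose=(-3,-8,S); sL=32/65, sR=160/421; mL=-17136/27365, mR=-16/65; mL+mR=-23872/27365 → advance -1; mR−mL=160/421 → turn +1·90°

0 4/5 20/37 -174/185 -2/5 -3 -7 E
1 32/65 160/221 -1072/1105 -16/65 -4 -7 N
2 16/45 80/173 -4984/7785 -8/45 -4 -8 W
3 32/65 160/421 -17136/27365 -16/65 -3 -8 S
4 4/5 20/37 -174/185 -2/5 -3 -7 E
5 32/65 160/221 -1072/1105 -16/65 -4 -7 N
6 16/45 80/173 -4984/7785 -8/45 -4 -8 W
7 32/65 160/421 -17136/27365 -16/65 -3 -8 S
final -3 -7 E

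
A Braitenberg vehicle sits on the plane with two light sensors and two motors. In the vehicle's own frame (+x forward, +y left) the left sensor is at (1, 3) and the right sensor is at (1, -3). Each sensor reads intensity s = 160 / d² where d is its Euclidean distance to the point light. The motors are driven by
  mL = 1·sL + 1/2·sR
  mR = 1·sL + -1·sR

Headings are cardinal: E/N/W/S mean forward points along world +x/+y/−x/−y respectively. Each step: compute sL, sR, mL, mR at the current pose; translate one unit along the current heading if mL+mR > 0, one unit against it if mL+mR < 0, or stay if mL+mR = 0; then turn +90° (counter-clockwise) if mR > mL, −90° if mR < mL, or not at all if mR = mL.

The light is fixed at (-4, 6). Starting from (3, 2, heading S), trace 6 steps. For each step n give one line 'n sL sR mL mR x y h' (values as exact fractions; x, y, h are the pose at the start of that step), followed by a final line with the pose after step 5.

n=0: pose=(3,2,S); sL=32/25, sR=160/41; mL=3312/1025, mR=-2688/1025; mL+mR=624/1025 → advance +1; mR−mL=-240/41 → turn -1·90°
n=1: pose=(3,1,W); sL=8/5, sR=4; mL=18/5, mR=-12/5; mL+mR=6/5 → advance +1; mR−mL=-6 → turn -1·90°
n=2: pose=(2,1,N); sL=32/5, sR=160/97; mL=3504/485, mR=2304/485; mL+mR=5808/485 → advance +1; mR−mL=-240/97 → turn -1·90°
n=3: pose=(2,2,E); sL=16/5, sR=80/49; mL=984/245, mR=384/245; mL+mR=1368/245 → advance +1; mR−mL=-120/49 → turn -1·90°
n=4: pose=(3,2,S); sL=32/25, sR=160/41; mL=3312/1025, mR=-2688/1025; mL+mR=624/1025 → advance +1; mR−mL=-240/41 → turn -1·90°
n=5: pose=(3,1,W); sL=8/5, sR=4; mL=18/5, mR=-12/5; mL+mR=6/5 → advance +1; mR−mL=-6 → turn -1·90°

0 32/25 160/41 3312/1025 -2688/1025 3 2 S
1 8/5 4 18/5 -12/5 3 1 W
2 32/5 160/97 3504/485 2304/485 2 1 N
3 16/5 80/49 984/245 384/245 2 2 E
4 32/25 160/41 3312/1025 -2688/1025 3 2 S
5 8/5 4 18/5 -12/5 3 1 W
final 2 1 N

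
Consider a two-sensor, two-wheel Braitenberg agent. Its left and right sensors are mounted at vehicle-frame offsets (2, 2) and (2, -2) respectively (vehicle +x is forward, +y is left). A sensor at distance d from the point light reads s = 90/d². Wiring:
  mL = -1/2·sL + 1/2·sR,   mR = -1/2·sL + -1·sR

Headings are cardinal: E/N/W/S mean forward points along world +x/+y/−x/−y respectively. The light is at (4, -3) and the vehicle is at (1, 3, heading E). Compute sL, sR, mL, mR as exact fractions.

left sensor world pos  = (3, 5); dL² = 65
right sensor world pos = (3, 1); dR² = 17
sL = 90/65 = 18/13
sR = 90/17 = 90/17
mL = -1/2·sL + 1/2·sR = 432/221
mR = -1/2·sL + -1·sR = -1323/221

18/13 90/17 432/221 -1323/221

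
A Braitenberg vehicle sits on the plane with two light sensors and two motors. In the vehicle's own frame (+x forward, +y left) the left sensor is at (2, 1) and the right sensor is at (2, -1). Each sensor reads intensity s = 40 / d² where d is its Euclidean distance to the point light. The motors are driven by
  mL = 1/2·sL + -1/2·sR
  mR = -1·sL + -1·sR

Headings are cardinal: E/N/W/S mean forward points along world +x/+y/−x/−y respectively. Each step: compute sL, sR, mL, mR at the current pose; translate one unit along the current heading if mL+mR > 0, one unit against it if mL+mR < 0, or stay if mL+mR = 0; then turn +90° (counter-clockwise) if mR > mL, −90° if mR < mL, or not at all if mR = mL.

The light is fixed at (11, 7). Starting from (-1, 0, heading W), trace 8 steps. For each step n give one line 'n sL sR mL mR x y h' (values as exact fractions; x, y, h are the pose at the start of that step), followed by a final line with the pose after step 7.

0 2/13 5/29 -7/754 -123/377 -1 0 W
1 40/169 8/25 -176/4225 -2352/4225 0 0 N
2 4/13 20/81 32/1053 -584/1053 0 -1 E
3 40/221 40/269 960/59449 -19600/59449 -1 -1 S
4 2/13 5/29 -7/754 -123/377 -1 0 W
5 40/169 8/25 -176/4225 -2352/4225 0 0 N
6 4/13 20/81 32/1053 -584/1053 0 -1 E
7 40/221 40/269 960/59449 -19600/59449 -1 -1 S
final -1 0 W

n=0: pose=(-1,0,W); sL=2/13, sR=5/29; mL=-7/754, mR=-123/377; mL+mR=-253/754 → advance -1; mR−mL=-239/754 → turn -1·90°
n=1: pose=(0,0,N); sL=40/169, sR=8/25; mL=-176/4225, mR=-2352/4225; mL+mR=-2528/4225 → advance -1; mR−mL=-2176/4225 → turn -1·90°
n=2: pose=(0,-1,E); sL=4/13, sR=20/81; mL=32/1053, mR=-584/1053; mL+mR=-184/351 → advance -1; mR−mL=-616/1053 → turn -1·90°
n=3: pose=(-1,-1,S); sL=40/221, sR=40/269; mL=960/59449, mR=-19600/59449; mL+mR=-18640/59449 → advance -1; mR−mL=-20560/59449 → turn -1·90°
n=4: pose=(-1,0,W); sL=2/13, sR=5/29; mL=-7/754, mR=-123/377; mL+mR=-253/754 → advance -1; mR−mL=-239/754 → turn -1·90°
n=5: pose=(0,0,N); sL=40/169, sR=8/25; mL=-176/4225, mR=-2352/4225; mL+mR=-2528/4225 → advance -1; mR−mL=-2176/4225 → turn -1·90°
n=6: pose=(0,-1,E); sL=4/13, sR=20/81; mL=32/1053, mR=-584/1053; mL+mR=-184/351 → advance -1; mR−mL=-616/1053 → turn -1·90°
n=7: pose=(-1,-1,S); sL=40/221, sR=40/269; mL=960/59449, mR=-19600/59449; mL+mR=-18640/59449 → advance -1; mR−mL=-20560/59449 → turn -1·90°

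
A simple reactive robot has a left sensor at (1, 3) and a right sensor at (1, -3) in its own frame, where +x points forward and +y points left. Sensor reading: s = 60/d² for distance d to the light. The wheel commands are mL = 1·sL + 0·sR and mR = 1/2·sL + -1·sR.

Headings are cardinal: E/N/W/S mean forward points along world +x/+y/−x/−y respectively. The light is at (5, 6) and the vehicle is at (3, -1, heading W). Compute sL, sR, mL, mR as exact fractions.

left sensor world pos  = (2, -4); dL² = 109
right sensor world pos = (2, 2); dR² = 25
sL = 60/109 = 60/109
sR = 60/25 = 12/5
mL = 1·sL + 0·sR = 60/109
mR = 1/2·sL + -1·sR = -1158/545

60/109 12/5 60/109 -1158/545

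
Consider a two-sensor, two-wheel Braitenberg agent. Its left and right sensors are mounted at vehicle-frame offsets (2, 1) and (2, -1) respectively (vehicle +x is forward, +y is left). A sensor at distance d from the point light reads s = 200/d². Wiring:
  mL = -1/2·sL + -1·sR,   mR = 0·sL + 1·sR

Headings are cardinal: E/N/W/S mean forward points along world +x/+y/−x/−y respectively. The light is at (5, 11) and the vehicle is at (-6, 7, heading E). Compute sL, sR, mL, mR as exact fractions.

left sensor world pos  = (-4, 8); dL² = 90
right sensor world pos = (-4, 6); dR² = 106
sL = 200/90 = 20/9
sR = 200/106 = 100/53
mL = -1/2·sL + -1·sR = -1430/477
mR = 0·sL + 1·sR = 100/53

20/9 100/53 -1430/477 100/53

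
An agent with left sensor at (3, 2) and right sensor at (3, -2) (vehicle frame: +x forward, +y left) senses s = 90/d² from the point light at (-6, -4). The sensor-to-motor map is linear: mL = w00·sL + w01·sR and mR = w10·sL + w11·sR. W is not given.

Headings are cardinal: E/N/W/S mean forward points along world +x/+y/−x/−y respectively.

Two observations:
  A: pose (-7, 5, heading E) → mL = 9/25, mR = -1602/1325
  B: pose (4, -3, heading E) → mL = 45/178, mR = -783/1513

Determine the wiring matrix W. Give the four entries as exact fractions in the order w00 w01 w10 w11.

1/2 0 -1/2 -1/2

obs A: pose=(-7,5,E) → sL=18/25, sR=90/53, mL=9/25, mR=-1602/1325
obs B: pose=(4,-3,E) → sL=45/89, sR=9/17, mL=45/178, mR=-783/1513
sensor matrix S = [[18/25, 90/53], [45/89, 9/17]]; det S = -957096/2004725
solve [mL_A; mL_B] = S·[w00; w01] and [mR_A; mR_B] = S·[w10; w11]:
  w00 = 1/2, w01 = 0, w10 = -1/2, w11 = -1/2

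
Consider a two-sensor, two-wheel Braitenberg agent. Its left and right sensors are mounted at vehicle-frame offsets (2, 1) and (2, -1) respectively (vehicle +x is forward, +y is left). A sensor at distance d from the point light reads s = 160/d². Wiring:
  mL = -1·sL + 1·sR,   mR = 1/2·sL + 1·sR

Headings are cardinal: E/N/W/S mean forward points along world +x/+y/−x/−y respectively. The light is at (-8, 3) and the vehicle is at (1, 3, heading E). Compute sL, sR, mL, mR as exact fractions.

left sensor world pos  = (3, 4); dL² = 122
right sensor world pos = (3, 2); dR² = 122
sL = 160/122 = 80/61
sR = 160/122 = 80/61
mL = -1·sL + 1·sR = 0
mR = 1/2·sL + 1·sR = 120/61

80/61 80/61 0 120/61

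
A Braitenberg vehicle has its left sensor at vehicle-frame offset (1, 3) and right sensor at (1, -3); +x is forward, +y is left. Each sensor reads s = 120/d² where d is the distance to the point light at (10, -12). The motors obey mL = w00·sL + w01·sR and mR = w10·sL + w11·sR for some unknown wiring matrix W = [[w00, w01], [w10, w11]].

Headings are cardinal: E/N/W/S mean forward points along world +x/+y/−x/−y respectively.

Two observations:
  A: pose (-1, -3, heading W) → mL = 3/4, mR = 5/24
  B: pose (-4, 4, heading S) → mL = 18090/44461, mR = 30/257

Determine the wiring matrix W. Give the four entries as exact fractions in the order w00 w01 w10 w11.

1/2 1 0 1/2

obs A: pose=(-1,-3,W) → sL=2/3, sR=5/12, mL=3/4, mR=5/24
obs B: pose=(-4,4,S) → sL=60/173, sR=60/257, mL=18090/44461, mR=30/257
sensor matrix S = [[2/3, 5/12], [60/173, 60/257]]; det S = 495/44461
solve [mL_A; mL_B] = S·[w00; w01] and [mR_A; mR_B] = S·[w10; w11]:
  w00 = 1/2, w01 = 1, w10 = 0, w11 = 1/2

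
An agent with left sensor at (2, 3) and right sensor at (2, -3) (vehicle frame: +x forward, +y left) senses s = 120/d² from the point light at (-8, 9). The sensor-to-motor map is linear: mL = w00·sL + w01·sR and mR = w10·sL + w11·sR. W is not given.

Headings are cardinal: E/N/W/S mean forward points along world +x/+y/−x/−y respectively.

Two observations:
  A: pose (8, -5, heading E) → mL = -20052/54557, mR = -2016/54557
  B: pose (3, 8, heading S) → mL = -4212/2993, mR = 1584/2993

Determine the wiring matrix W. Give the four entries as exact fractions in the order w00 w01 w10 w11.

obs A: pose=(8,-5,E) → sL=24/89, sR=120/613, mL=-20052/54557, mR=-2016/54557
obs B: pose=(3,8,S) → sL=24/41, sR=120/73, mL=-4212/2993, mR=1584/2993
sensor matrix S = [[24/89, 120/613], [24/41, 120/73]]; det S = 53671680/163289101
solve [mL_A; mL_B] = S·[w00; w01] and [mR_A; mR_B] = S·[w10; w11]:
  w00 = -1, w01 = -1/2, w10 = -1/2, w11 = 1/2

-1 -1/2 -1/2 1/2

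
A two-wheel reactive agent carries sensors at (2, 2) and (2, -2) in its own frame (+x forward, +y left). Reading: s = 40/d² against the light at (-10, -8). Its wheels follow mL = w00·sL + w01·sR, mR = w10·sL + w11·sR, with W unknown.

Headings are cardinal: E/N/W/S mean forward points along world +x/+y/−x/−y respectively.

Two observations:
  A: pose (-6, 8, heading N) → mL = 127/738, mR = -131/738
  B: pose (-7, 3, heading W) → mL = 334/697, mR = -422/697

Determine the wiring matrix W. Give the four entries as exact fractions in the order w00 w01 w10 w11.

1/2 1 -1 -1/2

obs A: pose=(-6,8,N) → sL=5/41, sR=1/9, mL=127/738, mR=-131/738
obs B: pose=(-7,3,W) → sL=20/41, sR=4/17, mL=334/697, mR=-422/697
sensor matrix S = [[5/41, 1/9], [20/41, 4/17]]; det S = -160/6273
solve [mL_A; mL_B] = S·[w00; w01] and [mR_A; mR_B] = S·[w10; w11]:
  w00 = 1/2, w01 = 1, w10 = -1, w11 = -1/2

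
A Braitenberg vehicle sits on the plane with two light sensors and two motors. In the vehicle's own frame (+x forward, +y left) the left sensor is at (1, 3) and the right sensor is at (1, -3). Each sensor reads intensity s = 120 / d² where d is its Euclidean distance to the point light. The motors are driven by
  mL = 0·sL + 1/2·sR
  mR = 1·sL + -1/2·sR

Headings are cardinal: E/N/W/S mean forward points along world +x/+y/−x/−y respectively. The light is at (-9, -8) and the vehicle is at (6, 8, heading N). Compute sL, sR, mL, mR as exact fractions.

left sensor world pos  = (3, 9); dL² = 433
right sensor world pos = (9, 9); dR² = 613
sL = 120/433 = 120/433
sR = 120/613 = 120/613
mL = 0·sL + 1/2·sR = 60/613
mR = 1·sL + -1/2·sR = 47580/265429

120/433 120/613 60/613 47580/265429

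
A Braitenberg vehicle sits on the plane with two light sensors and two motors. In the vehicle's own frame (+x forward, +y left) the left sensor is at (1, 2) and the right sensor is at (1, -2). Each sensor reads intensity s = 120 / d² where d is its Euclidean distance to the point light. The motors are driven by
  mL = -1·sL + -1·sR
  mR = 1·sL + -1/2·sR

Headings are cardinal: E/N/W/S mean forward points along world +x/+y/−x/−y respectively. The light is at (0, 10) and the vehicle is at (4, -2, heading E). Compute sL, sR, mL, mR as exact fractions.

left sensor world pos  = (5, 0); dL² = 125
right sensor world pos = (5, -4); dR² = 221
sL = 120/125 = 24/25
sR = 120/221 = 120/221
mL = -1·sL + -1·sR = -8304/5525
mR = 1·sL + -1/2·sR = 3804/5525

24/25 120/221 -8304/5525 3804/5525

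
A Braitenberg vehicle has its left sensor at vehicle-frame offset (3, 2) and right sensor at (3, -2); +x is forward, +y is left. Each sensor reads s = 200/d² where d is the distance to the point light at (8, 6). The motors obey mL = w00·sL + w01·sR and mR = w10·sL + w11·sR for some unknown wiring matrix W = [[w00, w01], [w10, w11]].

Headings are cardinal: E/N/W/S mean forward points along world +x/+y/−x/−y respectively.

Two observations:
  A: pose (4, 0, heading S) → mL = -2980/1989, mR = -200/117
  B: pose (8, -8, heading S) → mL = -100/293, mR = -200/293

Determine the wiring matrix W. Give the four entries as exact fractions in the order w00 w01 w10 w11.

-1 1/2 0 -1

obs A: pose=(4,0,S) → sL=40/17, sR=200/117, mL=-2980/1989, mR=-200/117
obs B: pose=(8,-8,S) → sL=200/293, sR=200/293, mL=-100/293, mR=-200/293
sensor matrix S = [[40/17, 200/117], [200/293, 200/293]]; det S = 256000/582777
solve [mL_A; mL_B] = S·[w00; w01] and [mR_A; mR_B] = S·[w10; w11]:
  w00 = -1, w01 = 1/2, w10 = 0, w11 = -1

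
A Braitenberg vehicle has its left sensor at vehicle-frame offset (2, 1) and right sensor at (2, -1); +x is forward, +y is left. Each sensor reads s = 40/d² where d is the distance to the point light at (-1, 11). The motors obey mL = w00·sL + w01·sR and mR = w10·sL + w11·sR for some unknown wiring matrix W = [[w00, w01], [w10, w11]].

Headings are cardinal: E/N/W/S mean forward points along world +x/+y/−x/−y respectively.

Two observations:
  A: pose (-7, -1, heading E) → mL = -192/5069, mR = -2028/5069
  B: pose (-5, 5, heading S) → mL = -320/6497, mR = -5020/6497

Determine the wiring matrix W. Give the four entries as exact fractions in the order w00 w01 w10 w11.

obs A: pose=(-7,-1,E) → sL=40/137, sR=8/37, mL=-192/5069, mR=-2028/5069
obs B: pose=(-5,5,S) → sL=40/73, sR=40/89, mL=-320/6497, mR=-5020/6497
sensor matrix S = [[40/137, 8/37], [40/73, 40/89]]; det S = 419840/32933293
solve [mL_A; mL_B] = S·[w00; w01] and [mR_A; mR_B] = S·[w10; w11]:
  w00 = -1/2, w01 = 1/2, w10 = -1, w11 = -1/2

-1/2 1/2 -1 -1/2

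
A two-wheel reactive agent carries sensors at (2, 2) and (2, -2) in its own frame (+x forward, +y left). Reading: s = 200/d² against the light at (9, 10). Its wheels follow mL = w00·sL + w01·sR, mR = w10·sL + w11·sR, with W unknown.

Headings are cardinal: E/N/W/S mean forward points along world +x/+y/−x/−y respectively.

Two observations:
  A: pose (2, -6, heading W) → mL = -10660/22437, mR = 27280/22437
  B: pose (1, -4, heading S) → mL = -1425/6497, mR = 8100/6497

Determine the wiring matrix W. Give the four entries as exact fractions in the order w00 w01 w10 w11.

obs A: pose=(2,-6,W) → sL=40/81, sR=200/277, mL=-10660/22437, mR=27280/22437
obs B: pose=(1,-4,S) → sL=50/73, sR=50/89, mL=-1425/6497, mR=8100/6497
sensor matrix S = [[40/81, 200/277], [50/73, 50/89]]; det S = -31648000/145773189
solve [mL_A; mL_B] = S·[w00; w01] and [mR_A; mR_B] = S·[w10; w11]:
  w00 = 1/2, w01 = -1, w10 = 1, w11 = 1

1/2 -1 1 1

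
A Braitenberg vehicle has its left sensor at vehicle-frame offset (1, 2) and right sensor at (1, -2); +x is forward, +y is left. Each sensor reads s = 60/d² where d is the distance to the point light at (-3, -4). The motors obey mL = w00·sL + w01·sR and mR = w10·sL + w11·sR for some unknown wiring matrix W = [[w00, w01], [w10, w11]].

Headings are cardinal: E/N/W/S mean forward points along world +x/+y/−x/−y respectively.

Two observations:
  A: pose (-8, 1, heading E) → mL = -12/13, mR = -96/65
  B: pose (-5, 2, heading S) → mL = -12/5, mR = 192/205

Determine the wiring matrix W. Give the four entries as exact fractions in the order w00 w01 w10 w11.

-1 0 1 -1

obs A: pose=(-8,1,E) → sL=12/13, sR=12/5, mL=-12/13, mR=-96/65
obs B: pose=(-5,2,S) → sL=12/5, sR=60/41, mL=-12/5, mR=192/205
sensor matrix S = [[12/13, 12/5], [12/5, 60/41]]; det S = -58752/13325
solve [mL_A; mL_B] = S·[w00; w01] and [mR_A; mR_B] = S·[w10; w11]:
  w00 = -1, w01 = 0, w10 = 1, w11 = -1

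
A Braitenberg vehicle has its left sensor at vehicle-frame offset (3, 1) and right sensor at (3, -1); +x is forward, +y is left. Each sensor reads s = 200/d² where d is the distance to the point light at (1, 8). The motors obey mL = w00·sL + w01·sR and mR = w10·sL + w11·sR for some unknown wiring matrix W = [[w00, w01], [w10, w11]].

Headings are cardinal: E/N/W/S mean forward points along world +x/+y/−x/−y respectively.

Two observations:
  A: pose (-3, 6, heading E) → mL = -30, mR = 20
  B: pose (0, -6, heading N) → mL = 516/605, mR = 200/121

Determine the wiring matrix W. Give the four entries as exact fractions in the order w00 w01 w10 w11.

obs A: pose=(-3,6,E) → sL=100, sR=20, mL=-30, mR=20
obs B: pose=(0,-6,N) → sL=8/5, sR=200/121, mL=516/605, mR=200/121
sensor matrix S = [[100, 20], [8/5, 200/121]]; det S = 16128/121
solve [mL_A; mL_B] = S·[w00; w01] and [mR_A; mR_B] = S·[w10; w11]:
  w00 = -1/2, w01 = 1, w10 = 0, w11 = 1

-1/2 1 0 1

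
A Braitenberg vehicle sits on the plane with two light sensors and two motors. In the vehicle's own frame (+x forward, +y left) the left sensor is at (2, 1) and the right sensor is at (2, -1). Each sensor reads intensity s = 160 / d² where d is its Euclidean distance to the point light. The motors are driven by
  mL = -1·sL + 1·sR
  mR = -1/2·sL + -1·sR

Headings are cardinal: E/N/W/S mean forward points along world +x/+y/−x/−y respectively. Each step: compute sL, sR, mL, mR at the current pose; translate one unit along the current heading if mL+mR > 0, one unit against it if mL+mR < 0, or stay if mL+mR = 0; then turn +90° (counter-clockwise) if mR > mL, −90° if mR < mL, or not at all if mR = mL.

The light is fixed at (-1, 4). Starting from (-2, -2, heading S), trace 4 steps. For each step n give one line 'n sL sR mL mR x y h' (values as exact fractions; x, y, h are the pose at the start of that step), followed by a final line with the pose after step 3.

n=0: pose=(-2,-2,S); sL=5/2, sR=40/17; mL=-5/34, mR=-245/68; mL+mR=-15/4 → advance -1; mR−mL=-235/68 → turn -1·90°
n=1: pose=(-2,-1,W); sL=32/9, sR=32/5; mL=128/45, mR=-368/45; mL+mR=-16/3 → advance -1; mR−mL=-496/45 → turn -1·90°
n=2: pose=(-1,-1,N); sL=16, sR=16; mL=0, mR=-24; mL+mR=-24 → advance -1; mR−mL=-24 → turn -1·90°
n=3: pose=(-1,-2,E); sL=160/29, sR=160/53; mL=-3840/1537, mR=-8880/1537; mL+mR=-240/29 → advance -1; mR−mL=-5040/1537 → turn -1·90°

0 5/2 40/17 -5/34 -245/68 -2 -2 S
1 32/9 32/5 128/45 -368/45 -2 -1 W
2 16 16 0 -24 -1 -1 N
3 160/29 160/53 -3840/1537 -8880/1537 -1 -2 E
final -2 -2 S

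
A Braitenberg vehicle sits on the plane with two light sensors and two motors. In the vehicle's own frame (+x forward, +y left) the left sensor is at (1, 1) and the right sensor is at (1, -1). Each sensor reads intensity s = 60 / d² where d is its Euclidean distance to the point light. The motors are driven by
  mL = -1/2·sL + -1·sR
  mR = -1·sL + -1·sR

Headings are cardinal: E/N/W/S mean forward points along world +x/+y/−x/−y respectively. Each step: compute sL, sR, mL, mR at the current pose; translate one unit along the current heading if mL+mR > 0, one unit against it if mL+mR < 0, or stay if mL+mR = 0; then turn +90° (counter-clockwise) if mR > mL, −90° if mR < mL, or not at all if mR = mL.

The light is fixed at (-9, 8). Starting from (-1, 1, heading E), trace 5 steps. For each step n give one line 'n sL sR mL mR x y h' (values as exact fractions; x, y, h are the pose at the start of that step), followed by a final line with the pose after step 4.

n=0: pose=(-1,1,E); sL=20/39, sR=12/29; mL=-758/1131, mR=-1048/1131; mL+mR=-602/377 → advance -1; mR−mL=-10/39 → turn -1·90°
n=1: pose=(-2,1,S); sL=15/32, sR=3/5; mL=-267/320, mR=-171/160; mL+mR=-609/320 → advance -1; mR−mL=-15/64 → turn -1·90°
n=2: pose=(-2,2,W); sL=12/17, sR=60/61; mL=-1386/1037, mR=-1752/1037; mL+mR=-3138/1037 → advance -1; mR−mL=-6/17 → turn -1·90°
n=3: pose=(-1,2,N); sL=30/37, sR=30/53; mL=-1905/1961, mR=-2700/1961; mL+mR=-4605/1961 → advance -1; mR−mL=-15/37 → turn -1·90°
n=4: pose=(-1,1,E); sL=20/39, sR=12/29; mL=-758/1131, mR=-1048/1131; mL+mR=-602/377 → advance -1; mR−mL=-10/39 → turn -1·90°

0 20/39 12/29 -758/1131 -1048/1131 -1 1 E
1 15/32 3/5 -267/320 -171/160 -2 1 S
2 12/17 60/61 -1386/1037 -1752/1037 -2 2 W
3 30/37 30/53 -1905/1961 -2700/1961 -1 2 N
4 20/39 12/29 -758/1131 -1048/1131 -1 1 E
final -2 1 S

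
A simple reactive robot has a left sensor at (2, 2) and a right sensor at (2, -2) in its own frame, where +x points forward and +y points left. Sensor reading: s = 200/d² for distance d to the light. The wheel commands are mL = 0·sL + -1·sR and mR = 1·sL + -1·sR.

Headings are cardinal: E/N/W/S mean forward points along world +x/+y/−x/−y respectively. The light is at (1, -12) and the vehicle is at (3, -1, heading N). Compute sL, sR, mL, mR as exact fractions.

200/169 40/37 -40/37 640/6253

left sensor world pos  = (1, 1); dL² = 169
right sensor world pos = (5, 1); dR² = 185
sL = 200/169 = 200/169
sR = 200/185 = 40/37
mL = 0·sL + -1·sR = -40/37
mR = 1·sL + -1·sR = 640/6253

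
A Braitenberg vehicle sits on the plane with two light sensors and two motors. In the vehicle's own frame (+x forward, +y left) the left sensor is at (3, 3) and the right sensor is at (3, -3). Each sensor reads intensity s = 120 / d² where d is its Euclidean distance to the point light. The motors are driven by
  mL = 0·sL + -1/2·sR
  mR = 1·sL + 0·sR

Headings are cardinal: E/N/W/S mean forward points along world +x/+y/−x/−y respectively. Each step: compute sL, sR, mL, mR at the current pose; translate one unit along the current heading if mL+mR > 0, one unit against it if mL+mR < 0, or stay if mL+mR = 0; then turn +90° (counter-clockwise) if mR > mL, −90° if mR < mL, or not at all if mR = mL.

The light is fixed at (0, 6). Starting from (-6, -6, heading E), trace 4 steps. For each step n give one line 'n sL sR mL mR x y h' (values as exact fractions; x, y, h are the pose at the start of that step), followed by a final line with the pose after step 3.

n=0: pose=(-6,-6,E); sL=4/3, sR=20/39; mL=-10/39, mR=4/3; mL+mR=14/13 → advance +1; mR−mL=62/39 → turn +1·90°
n=1: pose=(-5,-6,N); sL=24/29, sR=24/17; mL=-12/17, mR=24/29; mL+mR=60/493 → advance +1; mR−mL=756/493 → turn +1·90°
n=2: pose=(-5,-5,W); sL=6/13, sR=15/16; mL=-15/32, mR=6/13; mL+mR=-3/416 → advance -1; mR−mL=387/416 → turn +1·90°
n=3: pose=(-4,-5,S); sL=120/197, sR=24/49; mL=-12/49, mR=120/197; mL+mR=3516/9653 → advance +1; mR−mL=8244/9653 → turn +1·90°

0 4/3 20/39 -10/39 4/3 -6 -6 E
1 24/29 24/17 -12/17 24/29 -5 -6 N
2 6/13 15/16 -15/32 6/13 -5 -5 W
3 120/197 24/49 -12/49 120/197 -4 -5 S
final -4 -6 E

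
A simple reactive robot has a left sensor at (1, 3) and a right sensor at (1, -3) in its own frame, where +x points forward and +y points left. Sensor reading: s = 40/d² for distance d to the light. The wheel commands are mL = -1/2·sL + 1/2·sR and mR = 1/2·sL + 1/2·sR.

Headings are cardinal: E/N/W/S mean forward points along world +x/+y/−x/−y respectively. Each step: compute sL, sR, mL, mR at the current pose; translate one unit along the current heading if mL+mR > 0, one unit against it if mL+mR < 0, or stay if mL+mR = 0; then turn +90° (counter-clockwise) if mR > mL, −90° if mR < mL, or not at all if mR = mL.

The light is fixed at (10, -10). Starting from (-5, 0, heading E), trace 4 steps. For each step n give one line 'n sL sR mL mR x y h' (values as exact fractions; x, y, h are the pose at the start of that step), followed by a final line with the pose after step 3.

n=0: pose=(-5,0,E); sL=8/73, sR=8/49; mL=96/3577, mR=488/3577; mL+mR=8/49 → advance +1; mR−mL=8/73 → turn +1·90°
n=1: pose=(-4,0,N); sL=4/41, sR=20/121; mL=168/4961, mR=652/4961; mL+mR=20/121 → advance +1; mR−mL=4/41 → turn +1·90°
n=2: pose=(-4,1,W); sL=40/289, sR=40/421; mL=-2640/121669, mR=14200/121669; mL+mR=40/421 → advance +1; mR−mL=40/289 → turn +1·90°
n=3: pose=(-5,1,S); sL=10/61, sR=5/53; mL=-225/6466, mR=835/6466; mL+mR=5/53 → advance +1; mR−mL=10/61 → turn +1·90°

0 8/73 8/49 96/3577 488/3577 -5 0 E
1 4/41 20/121 168/4961 652/4961 -4 0 N
2 40/289 40/421 -2640/121669 14200/121669 -4 1 W
3 10/61 5/53 -225/6466 835/6466 -5 1 S
final -5 0 E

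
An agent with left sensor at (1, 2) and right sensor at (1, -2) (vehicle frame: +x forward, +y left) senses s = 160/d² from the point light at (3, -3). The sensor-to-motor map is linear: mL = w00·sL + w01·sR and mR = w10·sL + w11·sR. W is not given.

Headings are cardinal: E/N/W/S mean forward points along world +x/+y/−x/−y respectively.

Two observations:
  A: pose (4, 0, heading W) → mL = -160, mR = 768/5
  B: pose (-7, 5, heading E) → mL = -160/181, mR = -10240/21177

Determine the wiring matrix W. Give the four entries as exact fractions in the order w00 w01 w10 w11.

obs A: pose=(4,0,W) → sL=160, sR=32/5, mL=-160, mR=768/5
obs B: pose=(-7,5,E) → sL=160/181, sR=160/117, mL=-160/181, mR=-10240/21177
sensor matrix S = [[160, 32/5], [160/181, 160/117]]; det S = 4513792/21177
solve [mL_A; mL_B] = S·[w00; w01] and [mR_A; mR_B] = S·[w10; w11]:
  w00 = -1, w01 = 0, w10 = 1, w11 = -1

-1 0 1 -1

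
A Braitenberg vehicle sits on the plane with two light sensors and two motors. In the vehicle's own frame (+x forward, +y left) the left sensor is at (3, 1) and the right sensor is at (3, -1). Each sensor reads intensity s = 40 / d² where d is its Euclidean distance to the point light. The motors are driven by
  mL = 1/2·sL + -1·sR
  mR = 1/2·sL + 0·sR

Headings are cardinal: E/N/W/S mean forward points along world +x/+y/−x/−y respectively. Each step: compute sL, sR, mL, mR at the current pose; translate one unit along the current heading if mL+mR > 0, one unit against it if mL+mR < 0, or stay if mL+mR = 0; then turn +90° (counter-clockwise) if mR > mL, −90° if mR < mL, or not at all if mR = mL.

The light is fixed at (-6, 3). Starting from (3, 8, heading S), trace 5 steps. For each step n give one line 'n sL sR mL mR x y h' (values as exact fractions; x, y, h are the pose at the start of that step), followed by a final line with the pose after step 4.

n=0: pose=(3,8,S); sL=5/13, sR=10/17; mL=-175/442, mR=5/26; mL+mR=-45/221 → advance -1; mR−mL=10/17 → turn +1·90°
n=1: pose=(3,9,E); sL=40/193, sR=40/169; mL=-4340/32617, mR=20/193; mL+mR=-960/32617 → advance -1; mR−mL=40/169 → turn +1·90°
n=2: pose=(2,9,N); sL=4/13, sR=20/81; mL=-98/1053, mR=2/13; mL+mR=64/1053 → advance +1; mR−mL=20/81 → turn +1·90°
n=3: pose=(2,10,W); sL=40/61, sR=40/89; mL=-660/5429, mR=20/61; mL+mR=1120/5429 → advance +1; mR−mL=40/89 → turn +1·90°
n=4: pose=(1,10,S); sL=1/2, sR=10/13; mL=-27/52, mR=1/4; mL+mR=-7/26 → advance -1; mR−mL=10/13 → turn +1·90°

0 5/13 10/17 -175/442 5/26 3 8 S
1 40/193 40/169 -4340/32617 20/193 3 9 E
2 4/13 20/81 -98/1053 2/13 2 9 N
3 40/61 40/89 -660/5429 20/61 2 10 W
4 1/2 10/13 -27/52 1/4 1 10 S
final 1 11 E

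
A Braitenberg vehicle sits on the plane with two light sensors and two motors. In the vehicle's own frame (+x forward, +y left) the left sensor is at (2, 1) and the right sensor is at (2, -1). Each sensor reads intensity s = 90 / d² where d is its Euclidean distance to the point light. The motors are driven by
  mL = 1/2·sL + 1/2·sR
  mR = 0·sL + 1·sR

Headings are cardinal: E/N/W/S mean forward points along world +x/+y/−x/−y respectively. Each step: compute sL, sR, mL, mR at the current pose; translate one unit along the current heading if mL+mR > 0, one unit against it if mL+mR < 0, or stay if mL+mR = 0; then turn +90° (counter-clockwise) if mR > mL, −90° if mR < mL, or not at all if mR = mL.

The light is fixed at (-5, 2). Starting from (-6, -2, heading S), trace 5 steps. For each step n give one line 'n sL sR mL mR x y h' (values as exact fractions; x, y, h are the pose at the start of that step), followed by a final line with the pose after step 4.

n=0: pose=(-6,-2,S); sL=5/2, sR=9/4; mL=19/8, mR=9/4; mL+mR=37/8 → advance +1; mR−mL=-1/8 → turn -1·90°
n=1: pose=(-6,-3,W); sL=2, sR=18/5; mL=14/5, mR=18/5; mL+mR=32/5 → advance +1; mR−mL=4/5 → turn +1·90°
n=2: pose=(-7,-3,S); sL=9/5, sR=45/29; mL=243/145, mR=45/29; mL+mR=468/145 → advance +1; mR−mL=-18/145 → turn -1·90°
n=3: pose=(-7,-4,W); sL=18/13, sR=90/41; mL=954/533, mR=90/41; mL+mR=2124/533 → advance +1; mR−mL=216/533 → turn +1·90°
n=4: pose=(-8,-4,S); sL=45/34, sR=9/8; mL=333/272, mR=9/8; mL+mR=639/272 → advance +1; mR−mL=-27/272 → turn -1·90°

0 5/2 9/4 19/8 9/4 -6 -2 S
1 2 18/5 14/5 18/5 -6 -3 W
2 9/5 45/29 243/145 45/29 -7 -3 S
3 18/13 90/41 954/533 90/41 -7 -4 W
4 45/34 9/8 333/272 9/8 -8 -4 S
final -8 -5 W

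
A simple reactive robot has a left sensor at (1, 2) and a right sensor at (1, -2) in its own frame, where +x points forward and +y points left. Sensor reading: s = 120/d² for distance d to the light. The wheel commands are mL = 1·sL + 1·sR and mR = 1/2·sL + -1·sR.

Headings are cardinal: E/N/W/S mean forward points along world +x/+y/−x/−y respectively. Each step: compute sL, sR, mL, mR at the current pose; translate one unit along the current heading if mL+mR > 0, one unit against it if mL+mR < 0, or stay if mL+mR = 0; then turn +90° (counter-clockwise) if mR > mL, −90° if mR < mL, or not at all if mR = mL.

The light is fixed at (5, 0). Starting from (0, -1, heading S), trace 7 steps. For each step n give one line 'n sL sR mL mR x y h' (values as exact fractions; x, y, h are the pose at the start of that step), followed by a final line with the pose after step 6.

n=0: pose=(0,-1,S); sL=120/13, sR=120/53; mL=7920/689, mR=1620/689; mL+mR=180/13 → advance +1; mR−mL=-6300/689 → turn -1·90°
n=1: pose=(0,-2,W); sL=30/13, sR=10/3; mL=220/39, mR=-85/39; mL+mR=45/13 → advance +1; mR−mL=-305/39 → turn -1·90°
n=2: pose=(-1,-2,N); sL=24/13, sR=120/17; mL=1968/221, mR=-1356/221; mL+mR=36/13 → advance +1; mR−mL=-3324/221 → turn -1·90°
n=3: pose=(-1,-1,E); sL=60/13, sR=60/17; mL=1800/221, mR=-270/221; mL+mR=90/13 → advance +1; mR−mL=-2070/221 → turn -1·90°
n=4: pose=(0,-1,S); sL=120/13, sR=120/53; mL=7920/689, mR=1620/689; mL+mR=180/13 → advance +1; mR−mL=-6300/689 → turn -1·90°
n=5: pose=(0,-2,W); sL=30/13, sR=10/3; mL=220/39, mR=-85/39; mL+mR=45/13 → advance +1; mR−mL=-305/39 → turn -1·90°
n=6: pose=(-1,-2,N); sL=24/13, sR=120/17; mL=1968/221, mR=-1356/221; mL+mR=36/13 → advance +1; mR−mL=-3324/221 → turn -1·90°

0 120/13 120/53 7920/689 1620/689 0 -1 S
1 30/13 10/3 220/39 -85/39 0 -2 W
2 24/13 120/17 1968/221 -1356/221 -1 -2 N
3 60/13 60/17 1800/221 -270/221 -1 -1 E
4 120/13 120/53 7920/689 1620/689 0 -1 S
5 30/13 10/3 220/39 -85/39 0 -2 W
6 24/13 120/17 1968/221 -1356/221 -1 -2 N
final -1 -1 E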